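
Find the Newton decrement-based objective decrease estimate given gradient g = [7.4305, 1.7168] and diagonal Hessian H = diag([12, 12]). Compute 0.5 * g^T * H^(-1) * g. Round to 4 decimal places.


Step 1: H is diagonal, so H^(-1) * g = [0.6192, 0.1431].
Step 2: g^T H^(-1) g = sum_i g_i^2 / H_ii
  = (7.4305)^2/12 + (1.7168)^2/12
  = 4.601 + 0.2456 = 4.8466
Step 3: Objective decrease = 0.5 * g^T H^(-1) g = 2.4233


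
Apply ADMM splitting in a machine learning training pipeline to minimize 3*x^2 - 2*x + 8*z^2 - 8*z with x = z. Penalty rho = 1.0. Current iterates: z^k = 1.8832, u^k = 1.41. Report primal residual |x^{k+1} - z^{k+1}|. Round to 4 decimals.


ADMM iteration with rho = 1.0, z^k = 1.8832, u^k = 1.41
Step 1: x-update.
Minimize 3*x^2 - 2*x + (1.0/2)*(x - 1.8832 + 1.41)^2
FOC: (2*3 + 1.0)*x = 2 + 1.0*(1.8832 - 1.41)
x^{k+1} = 0.3533
Step 2: z-update.
Minimize 8*z^2 - 8*z + (1.0/2)*(0.3533 - z + 1.41)^2
FOC: (2*8 + 1.0)*z = 8 + 1.0*(0.3533 + 1.41)
z^{k+1} = 0.5743
Step 3: u-update.
u^{k+1} = 1.41 + 0.3533 - 0.5743 = 1.189
Step 4: Primal residual = |0.3533 - 0.5743| = 0.221


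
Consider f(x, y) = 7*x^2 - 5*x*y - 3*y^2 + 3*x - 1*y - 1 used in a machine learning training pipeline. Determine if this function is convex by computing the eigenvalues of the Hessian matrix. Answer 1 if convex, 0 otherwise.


The Hessian of f(x,y) = 7*x^2 - 5*x*y - 3*y^2 + 3*x - 1*y - 1 is:
H = [[14, -5], [-5, -6]]
Trace = 14 - 6 = 8
Determinant = 14*-6 - (-5)^2 = -109
Discriminant = (8)^2 - 4*-109 = 500.0
Eigenvalues: lambda_1 = -7.1803, lambda_2 = 15.1803
The function is not convex.

0


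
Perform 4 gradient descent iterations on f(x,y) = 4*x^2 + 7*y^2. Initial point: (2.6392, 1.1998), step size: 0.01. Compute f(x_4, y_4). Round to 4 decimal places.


Gradient descent on f(x,y) = 4*x^2 + 7*y^2.
Starting point: (2.6392, 1.1998), alpha = 0.01
Step 1: grad_x = 2*4*2.6392 = 21.1136, grad_y = 2*7*1.1998 = 16.7972
  x_1 = 2.6392 - 0.01*21.1136 = 2.4281
  y_1 = 1.1998 - 0.01*16.7972 = 1.0318
Step 2: grad_x = 2*4*2.4281 = 19.4245, grad_y = 2*7*1.0318 = 14.4456
  x_2 = 2.4281 - 0.01*19.4245 = 2.2338
  y_2 = 1.0318 - 0.01*14.4456 = 0.8874
Step 3: grad_x = 2*4*2.2338 = 17.8706, grad_y = 2*7*0.8874 = 12.4232
  x_3 = 2.2338 - 0.01*17.8706 = 2.0551
  y_3 = 0.8874 - 0.01*12.4232 = 0.7631
Step 4: grad_x = 2*4*2.0551 = 16.4409, grad_y = 2*7*0.7631 = 10.684
  x_4 = 2.0551 - 0.01*16.4409 = 1.8907
  y_4 = 0.7631 - 0.01*10.684 = 0.6563
f(1.8907, 0.6563) = 4*1.8907^2 + 7*0.6563^2 = 17.3142


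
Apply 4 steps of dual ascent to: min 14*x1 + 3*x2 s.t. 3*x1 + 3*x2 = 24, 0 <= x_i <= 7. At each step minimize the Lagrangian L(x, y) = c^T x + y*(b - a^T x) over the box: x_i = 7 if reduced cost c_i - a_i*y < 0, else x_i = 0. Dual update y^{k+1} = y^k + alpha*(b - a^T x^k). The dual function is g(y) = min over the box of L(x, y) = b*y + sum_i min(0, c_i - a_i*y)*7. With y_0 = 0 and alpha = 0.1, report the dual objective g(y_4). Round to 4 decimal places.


Dual ascent for LP: min 14*x1 + 3*x2, 3*x1 + 3*x2 = 24, 0 <= x_i <= 7
Step 1: y^k = 0.0, reduced costs: (14.0, 3.0)
  x^k = (0.0, 0.0), subgradient = b - a^T x = 24.0
  y^{k+1} = 0.0 + 0.1*24.0 = 2.4
Step 2: y^k = 2.4, reduced costs: (6.8, -4.2)
  x^k = (0.0, 7.0), subgradient = b - a^T x = 3.0
  y^{k+1} = 2.4 + 0.1*3.0 = 2.7
Step 3: y^k = 2.7, reduced costs: (5.9, -5.1)
  x^k = (0.0, 7.0), subgradient = b - a^T x = 3.0
  y^{k+1} = 2.7 + 0.1*3.0 = 3.0
Step 4: y^k = 3.0, reduced costs: (5.0, -6.0)
  x^k = (0.0, 7.0), subgradient = b - a^T x = 3.0
  y^{k+1} = 3.0 + 0.1*3.0 = 3.3
Dual objective at y_4 = 3.3: reduced costs (4.1, -6.9), box minimizer x = (0.0, 7.0)
g(y_4) = b*y + (c1 - a1*y)*x1 + (c2 - a2*y)*x2 = 24*3.3 + 4.1*0.0 + (-6.9)*7.0 = 79.2 + 0.0 - 48.3 = 30.9


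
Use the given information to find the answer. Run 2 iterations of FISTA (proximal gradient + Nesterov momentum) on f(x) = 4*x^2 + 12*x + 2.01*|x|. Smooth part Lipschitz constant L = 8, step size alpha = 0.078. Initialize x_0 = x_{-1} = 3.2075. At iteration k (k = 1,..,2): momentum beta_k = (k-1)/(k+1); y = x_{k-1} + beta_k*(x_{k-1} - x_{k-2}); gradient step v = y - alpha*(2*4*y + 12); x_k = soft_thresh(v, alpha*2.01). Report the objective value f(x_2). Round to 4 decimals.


FISTA on f(x) = 4*x^2 + 12*x + 2.01*|x|
L = 8, alpha = 0.078
Iteration 1: beta = 0.0, y = 3.2075 + 0.0*(3.2075 - 3.2075) = 3.2075
  grad(y) = 37.66, v = y - alpha*grad = 0.27
  prox(v) = soft_thresh(0.27, 0.1568) = 0.1132
Iteration 2: beta = 0.3333, y = 0.1132 + 0.3333*(0.1132 - 3.2075) = -0.9182
  grad(y) = 4.6546, v = y - alpha*grad = -1.2812
  prox(v) = soft_thresh(-1.2812, 0.1568) = -1.1245
f(x_2) = 4*(-1.1245)^2 + 12*(-1.1245) + 2.01*|-1.1245| = -6.1757


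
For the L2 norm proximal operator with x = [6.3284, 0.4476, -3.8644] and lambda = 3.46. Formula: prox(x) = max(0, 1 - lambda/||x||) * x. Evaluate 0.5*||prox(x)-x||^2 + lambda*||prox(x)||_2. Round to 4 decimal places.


Step 1: Compute ||x||.
||x|| = 7.4285
Step 2: Compute scaling factor.
scale = max(0, 1 - 3.46/7.4285) = 0.5342
Step 3: prox(x) = [3.3808, 0.2391, -2.0645]
||prox(x)|| = 3.9685
Step 4: Proximal objective.
0.5*||prox-x||^2 = 5.9858
lambda*||prox|| = 13.731
Total = 19.7168


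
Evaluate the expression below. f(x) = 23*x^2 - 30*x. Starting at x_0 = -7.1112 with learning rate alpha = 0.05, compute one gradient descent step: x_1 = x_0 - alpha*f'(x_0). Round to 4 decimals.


We compute the gradient at x_0 and apply the update.
f'(x) = 46*x - 30
f'(-7.1112) = 46*-7.1112 - 30 = -357.1152
x_1 = -7.1112 - 0.05*-357.1152 = 10.7446


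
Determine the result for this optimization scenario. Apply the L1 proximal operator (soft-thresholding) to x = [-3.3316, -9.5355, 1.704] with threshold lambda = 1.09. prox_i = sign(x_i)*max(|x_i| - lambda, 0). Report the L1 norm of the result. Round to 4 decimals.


Soft-thresholding with lambda = 1.09:
prox(-3.3316) = sign(-3.3316)*max(|-3.3316| - 1.09, 0) = -2.2416
prox(-9.5355) = sign(-9.5355)*max(|-9.5355| - 1.09, 0) = -8.4455
prox(1.704) = sign(1.704)*max(|1.704| - 1.09, 0) = 0.614
prox(x) = [-2.2416, -8.4455, 0.614]
||prox(x)||_1 = 2.2416 + 8.4455 + 0.614 = 11.3011


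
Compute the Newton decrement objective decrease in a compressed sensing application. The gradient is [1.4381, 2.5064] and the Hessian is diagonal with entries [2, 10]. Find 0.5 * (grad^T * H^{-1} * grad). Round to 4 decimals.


Step 1: H is diagonal, so H^(-1) * g = [0.7191, 0.2506].
Step 2: g^T H^(-1) g = sum_i g_i^2 / H_ii
  = (1.4381)^2/2 + (2.5064)^2/10
  = 1.0341 + 0.6282 = 1.6623
Step 3: Objective decrease = 0.5 * g^T H^(-1) g = 0.8311


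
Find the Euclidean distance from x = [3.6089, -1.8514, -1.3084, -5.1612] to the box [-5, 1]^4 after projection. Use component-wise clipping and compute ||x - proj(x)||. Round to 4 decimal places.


Project each component onto [-5, 1].
clip(3.6089) = 1.0, clip(-1.8514) = -1.8514, clip(-1.3084) = -1.3084, clip(-5.1612) = -5.0
Projection = [1.0, -1.8514, -1.3084, -5.0]
Squared diffs: [6.8064, 0.0, 0.0, 0.026]
Distance = sqrt(6.8324) = 2.6139


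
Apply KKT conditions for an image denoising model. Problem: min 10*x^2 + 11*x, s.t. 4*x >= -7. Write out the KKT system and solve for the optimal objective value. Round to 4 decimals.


Step 1: Try lambda = 0 (constraint inactive).
Stationarity: 2*10*x + 11 = 0
x* = -11/(2*10) = -0.55
Check constraint: 4*-0.55 = -2.2 >= -7 -- satisfied.
Step 2: Compute optimal value.
f(x*) = 10*(-0.55)^2 + 11*(-0.55) = -3.025


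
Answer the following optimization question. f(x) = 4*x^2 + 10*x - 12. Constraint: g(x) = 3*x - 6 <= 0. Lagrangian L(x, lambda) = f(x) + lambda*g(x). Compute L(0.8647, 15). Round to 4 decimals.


Step 1: Evaluate f(x).
f(0.8647) = 4*0.8647^2 + 10*0.8647 - 12 = -0.3622
Step 2: Evaluate g(x).
g(0.8647) = 3*0.8647 - 6 = -3.4059
Step 3: Compute Lagrangian.
L = -0.3622 + 15*-3.4059 = -51.4507


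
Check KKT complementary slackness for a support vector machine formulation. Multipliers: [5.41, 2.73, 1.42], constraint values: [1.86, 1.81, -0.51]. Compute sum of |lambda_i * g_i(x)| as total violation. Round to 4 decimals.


KKT complementary slackness check:
lambda_1 * g_1 = 5.41 * 1.86 = 10.0626
lambda_2 * g_2 = 2.73 * 1.81 = 4.9413
lambda_3 * g_3 = 1.42 * -0.51 = -0.7242
Total violation = 10.0626 + 4.9413 + 0.7242 = 15.7281


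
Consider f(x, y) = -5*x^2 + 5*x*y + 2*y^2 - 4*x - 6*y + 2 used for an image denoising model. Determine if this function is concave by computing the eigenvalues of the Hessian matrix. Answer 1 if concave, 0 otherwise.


The Hessian of f(x,y) = -5*x^2 + 5*x*y + 2*y^2 - 4*x - 6*y + 2 is:
H = [[-10, 5], [5, 4]]
Trace = -10 + 4 = -6
Determinant = -10*4 - (5)^2 = -65
Discriminant = (-6)^2 - 4*-65 = 296.0
Eigenvalues: lambda_1 = -11.6023, lambda_2 = 5.6023
The function is not concave.

0


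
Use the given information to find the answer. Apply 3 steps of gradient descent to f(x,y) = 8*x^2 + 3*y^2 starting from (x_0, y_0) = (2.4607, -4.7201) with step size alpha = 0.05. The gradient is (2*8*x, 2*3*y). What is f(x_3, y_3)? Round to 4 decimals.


Gradient descent on f(x,y) = 8*x^2 + 3*y^2.
Starting point: (2.4607, -4.7201), alpha = 0.05
Step 1: grad_x = 2*8*2.4607 = 39.3712, grad_y = 2*3*-4.7201 = -28.3206
  x_1 = 2.4607 - 0.05*39.3712 = 0.4921
  y_1 = -4.7201 - 0.05*-28.3206 = -3.3041
Step 2: grad_x = 2*8*0.4921 = 7.8742, grad_y = 2*3*-3.3041 = -19.8244
  x_2 = 0.4921 - 0.05*7.8742 = 0.0984
  y_2 = -3.3041 - 0.05*-19.8244 = -2.3128
Step 3: grad_x = 2*8*0.0984 = 1.5748, grad_y = 2*3*-2.3128 = -13.8771
  x_3 = 0.0984 - 0.05*1.5748 = 0.0197
  y_3 = -2.3128 - 0.05*-13.8771 = -1.619
f(0.0197, -1.619) = 8*0.0197^2 + 3*(-1.619)^2 = 7.8665


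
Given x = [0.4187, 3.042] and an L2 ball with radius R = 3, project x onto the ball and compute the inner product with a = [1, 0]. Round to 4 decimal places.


Step 1: Compute ||x|| (intermediates to 6 decimals).
||x|| = sqrt(0.4187^2 + 3.042^2) = 3.07068
Step 2: Project.
Since ||x|| > R, scale = R/||x|| = 3/3.07068 = 0.976982, proj(x) = scale * x
proj(x) = [0.409062, 2.971979]
Step 3: Dot product.
a^T * proj(x) = 1*0.409062 + 0*2.971979 = 0.4091


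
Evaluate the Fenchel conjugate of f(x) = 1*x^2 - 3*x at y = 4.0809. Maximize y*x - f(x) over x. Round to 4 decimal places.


f*(y) = sup_x {y*x - a*x^2 - b*x} = sup_x {(y-b)*x - a*x^2}
FOC: (y - b) - 2a*x = 0 => x* = (y - b)/(2a)
x* = (4.0809 + 3)/(2*1) = 3.5405
f*(4.0809) = (y-b)^2/(4a) = (4.0809 + 3)^2/(4*1)
= 50.1391/4 = 12.5348


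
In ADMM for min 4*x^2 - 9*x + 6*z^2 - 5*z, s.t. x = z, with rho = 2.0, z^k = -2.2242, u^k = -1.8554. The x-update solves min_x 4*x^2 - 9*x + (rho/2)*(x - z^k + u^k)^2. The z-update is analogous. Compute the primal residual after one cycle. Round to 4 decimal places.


ADMM iteration with rho = 2.0, z^k = -2.2242, u^k = -1.8554
Step 1: x-update.
Minimize 4*x^2 - 9*x + (2.0/2)*(x + 2.2242 - 1.8554)^2
FOC: (2*4 + 2.0)*x = 9 + 2.0*(-2.2242 + 1.8554)
x^{k+1} = 0.8262
Step 2: z-update.
Minimize 6*z^2 - 5*z + (2.0/2)*(0.8262 - z - 1.8554)^2
FOC: (2*6 + 2.0)*z = 5 + 2.0*(0.8262 - 1.8554)
z^{k+1} = 0.2101
Step 3: u-update.
u^{k+1} = -1.8554 + 0.8262 - 0.2101 = -1.2393
Step 4: Primal residual = |0.8262 - 0.2101| = 0.6161


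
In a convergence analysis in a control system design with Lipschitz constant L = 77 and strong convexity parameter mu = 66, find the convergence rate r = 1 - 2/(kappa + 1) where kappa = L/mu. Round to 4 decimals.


Step 1: Compute the condition number.
kappa = L/mu = 77/66 = 1.1667
Step 2: Compute the convergence rate.
r = 1 - 2/(kappa + 1) = 1 - 2*mu/(L + mu) = (L - mu)/(L + mu) = 11/143 = 0.0769


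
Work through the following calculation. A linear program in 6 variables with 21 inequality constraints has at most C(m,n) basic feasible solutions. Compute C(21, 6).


Each vertex corresponds to some choice of n active constraints out of m, so the number of vertices is at most C(m, n) = m! / (n!(m-n)!).
m = 21, n = 6
Numerator: 21 * 20 * 19 * 18 * 17 * 16
Denominator: 6! = 720
C(21, 6) = 54264


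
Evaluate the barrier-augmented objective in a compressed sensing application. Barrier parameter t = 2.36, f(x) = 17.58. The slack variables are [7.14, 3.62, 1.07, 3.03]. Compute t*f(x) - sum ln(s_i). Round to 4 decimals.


Step 1: Compute log-barrier.
ln values: [1.9657, 1.2865, 0.0677, 1.1086]
phi = -(1.9657 + 1.2865 + 0.0677 + 1.1086) = -4.4284
Step 2: Compute augmented objective.
t*f(x) = 2.36*17.58 = 41.4888
Total = 41.4888 - 4.4284 = 37.0604


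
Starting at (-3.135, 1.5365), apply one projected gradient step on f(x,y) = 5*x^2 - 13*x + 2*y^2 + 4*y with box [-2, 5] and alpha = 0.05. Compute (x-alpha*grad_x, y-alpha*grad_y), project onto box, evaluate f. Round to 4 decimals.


Step 1: Compute gradient at (-3.135, 1.5365).
grad_x = 2*5*-3.135 - 13 = -44.35
grad_y = 2*2*1.5365 + 4 = 10.146
Step 2: Gradient step.
x_raw = -3.135 - 0.05*-44.35 = -0.9175
y_raw = 1.5365 - 0.05*10.146 = 1.0292
Step 3: Project onto [-2, 5].
x_proj = clip(-0.9175) = -0.9175
y_proj = clip(1.0292) = 1.0292
Step 4: Evaluate f.
f(-0.9175, 1.0292) = 22.3718


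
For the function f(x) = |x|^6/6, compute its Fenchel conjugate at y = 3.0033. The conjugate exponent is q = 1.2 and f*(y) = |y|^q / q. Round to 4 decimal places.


The conjugate exponent q satisfies 1/p + 1/q = 1.
p = 6, so q = 6/(6 - 1) = 1.2
|y|^q = 3.0033^1.2 = 3.7421
f*(3.0033) = 3.7421 / 1.2 = 3.1184


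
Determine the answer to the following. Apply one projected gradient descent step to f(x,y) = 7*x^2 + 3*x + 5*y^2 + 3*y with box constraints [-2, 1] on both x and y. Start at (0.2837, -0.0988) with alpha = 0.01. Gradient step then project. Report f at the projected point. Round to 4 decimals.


Step 1: Compute gradient at (0.2837, -0.0988).
grad_x = 2*7*0.2837 + 3 = 6.9718
grad_y = 2*5*-0.0988 + 3 = 2.012
Step 2: Gradient step.
x_raw = 0.2837 - 0.01*6.9718 = 0.214
y_raw = -0.0988 - 0.01*2.012 = -0.1189
Step 3: Project onto [-2, 1].
x_proj = clip(0.214) = 0.214
y_proj = clip(-0.1189) = -0.1189
Step 4: Evaluate f.
f(0.214, -0.1189) = 0.6764


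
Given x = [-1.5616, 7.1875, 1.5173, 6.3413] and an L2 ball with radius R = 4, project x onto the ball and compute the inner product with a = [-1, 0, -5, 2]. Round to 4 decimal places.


Step 1: Compute ||x|| (intermediates to 6 decimals).
||x|| = sqrt((-1.5616)^2 + 7.1875^2 + 1.5173^2 + 6.3413^2) = 9.829193
Step 2: Project.
Since ||x|| > R, scale = R/||x|| = 4/9.829193 = 0.406951, proj(x) = scale * x
proj(x) = [-0.635495, 2.92496, 0.617467, 2.580598]
Step 3: Dot product.
a^T * proj(x) = -1*(-0.635495) + 0*2.92496 - 5*0.617467 + 2*2.580598 = 2.7094


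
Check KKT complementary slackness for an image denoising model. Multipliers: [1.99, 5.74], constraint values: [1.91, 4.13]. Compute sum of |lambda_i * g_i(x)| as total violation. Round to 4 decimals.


KKT complementary slackness check:
lambda_1 * g_1 = 1.99 * 1.91 = 3.8009
lambda_2 * g_2 = 5.74 * 4.13 = 23.7062
Total violation = 3.8009 + 23.7062 = 27.5071


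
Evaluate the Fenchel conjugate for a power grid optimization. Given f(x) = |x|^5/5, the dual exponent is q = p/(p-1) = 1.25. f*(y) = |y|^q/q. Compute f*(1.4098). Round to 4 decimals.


The conjugate exponent q satisfies 1/p + 1/q = 1.
p = 5, so q = 5/(5 - 1) = 1.25
|y|^q = 1.4098^1.25 = 1.5362
f*(1.4098) = 1.5362 / 1.25 = 1.229


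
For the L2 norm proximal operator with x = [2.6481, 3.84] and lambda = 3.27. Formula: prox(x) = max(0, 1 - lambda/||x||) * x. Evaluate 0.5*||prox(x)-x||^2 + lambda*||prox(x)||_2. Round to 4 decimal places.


Step 1: Compute ||x||.
||x|| = 4.6646
Step 2: Compute scaling factor.
scale = max(0, 1 - 3.27/4.6646) = 0.299
Step 3: prox(x) = [0.7917, 1.148]
||prox(x)|| = 1.3946
Step 4: Proximal objective.
0.5*||prox-x||^2 = 5.3465
lambda*||prox|| = 4.5603
Total = 9.9066


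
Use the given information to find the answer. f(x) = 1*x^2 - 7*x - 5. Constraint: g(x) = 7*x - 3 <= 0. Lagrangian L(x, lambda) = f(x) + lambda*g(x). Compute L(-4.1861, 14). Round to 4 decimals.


Step 1: Evaluate f(x).
f(-4.1861) = 1*(-4.1861)^2 - 7*(-4.1861) - 5 = 41.8261
Step 2: Evaluate g(x).
g(-4.1861) = 7*-4.1861 - 3 = -32.3027
Step 3: Compute Lagrangian.
L = 41.8261 + 14*-32.3027 = -410.4117


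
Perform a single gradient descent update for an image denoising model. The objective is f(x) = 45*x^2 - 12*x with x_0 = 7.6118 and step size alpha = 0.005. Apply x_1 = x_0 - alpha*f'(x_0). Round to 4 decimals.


We compute the gradient at x_0 and apply the update.
f'(x) = 90*x - 12
f'(7.6118) = 90*7.6118 - 12 = 673.062
x_1 = 7.6118 - 0.005*673.062 = 4.2465


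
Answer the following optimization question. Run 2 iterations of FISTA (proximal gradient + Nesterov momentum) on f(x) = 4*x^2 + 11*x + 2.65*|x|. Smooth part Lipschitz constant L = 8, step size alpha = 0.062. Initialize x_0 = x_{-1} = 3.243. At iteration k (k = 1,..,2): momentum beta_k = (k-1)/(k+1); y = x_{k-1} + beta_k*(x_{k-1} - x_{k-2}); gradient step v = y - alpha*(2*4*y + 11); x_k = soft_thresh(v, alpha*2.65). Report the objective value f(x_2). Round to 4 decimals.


FISTA on f(x) = 4*x^2 + 11*x + 2.65*|x|
L = 8, alpha = 0.062
Iteration 1: beta = 0.0, y = 3.243 + 0.0*(3.243 - 3.243) = 3.243
  grad(y) = 36.944, v = y - alpha*grad = 0.9525
  prox(v) = soft_thresh(0.9525, 0.1643) = 0.7882
Iteration 2: beta = 0.3333, y = 0.7882 + 0.3333*(0.7882 - 3.243) = -0.0301
  grad(y) = 10.7592, v = y - alpha*grad = -0.6972
  prox(v) = soft_thresh(-0.6972, 0.1643) = -0.5329
f(x_2) = 4*(-0.5329)^2 + 11*(-0.5329) + 2.65*|-0.5329| = -3.3137


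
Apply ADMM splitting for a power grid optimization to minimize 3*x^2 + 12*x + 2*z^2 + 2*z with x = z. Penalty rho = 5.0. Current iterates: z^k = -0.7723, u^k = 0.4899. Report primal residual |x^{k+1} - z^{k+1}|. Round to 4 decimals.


ADMM iteration with rho = 5.0, z^k = -0.7723, u^k = 0.4899
Step 1: x-update.
Minimize 3*x^2 + 12*x + (5.0/2)*(x + 0.7723 + 0.4899)^2
FOC: (2*3 + 5.0)*x = -12 + 5.0*(-0.7723 - 0.4899)
x^{k+1} = -1.6646
Step 2: z-update.
Minimize 2*z^2 + 2*z + (5.0/2)*(-1.6646 - z + 0.4899)^2
FOC: (2*2 + 5.0)*z = -2 + 5.0*(-1.6646 + 0.4899)
z^{k+1} = -0.8749
Step 3: u-update.
u^{k+1} = 0.4899 - 1.6646 + 0.8749 = -0.2999
Step 4: Primal residual = |-1.6646 + 0.8749| = 0.7898


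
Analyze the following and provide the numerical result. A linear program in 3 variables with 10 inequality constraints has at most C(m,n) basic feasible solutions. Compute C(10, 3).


Each vertex corresponds to some choice of n active constraints out of m, so the number of vertices is at most C(m, n) = m! / (n!(m-n)!).
m = 10, n = 3
Numerator: 10 * 9 * 8
Denominator: 3! = 6
C(10, 3) = 120


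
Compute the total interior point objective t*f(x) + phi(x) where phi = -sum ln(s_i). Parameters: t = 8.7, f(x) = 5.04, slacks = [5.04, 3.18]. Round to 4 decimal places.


Step 1: Compute log-barrier.
ln values: [1.6174, 1.1569]
phi = -(1.6174 + 1.1569) = -2.7743
Step 2: Compute augmented objective.
t*f(x) = 8.7*5.04 = 43.848
Total = 43.848 - 2.7743 = 41.0737


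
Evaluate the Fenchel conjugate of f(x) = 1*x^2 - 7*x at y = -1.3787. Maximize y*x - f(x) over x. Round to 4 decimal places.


f*(y) = sup_x {y*x - a*x^2 - b*x} = sup_x {(y-b)*x - a*x^2}
FOC: (y - b) - 2a*x = 0 => x* = (y - b)/(2a)
x* = (-1.3787 + 7)/(2*1) = 2.8107
f*(-1.3787) = (y-b)^2/(4a) = (-1.3787 + 7)^2/(4*1)
= 31.599/4 = 7.8998


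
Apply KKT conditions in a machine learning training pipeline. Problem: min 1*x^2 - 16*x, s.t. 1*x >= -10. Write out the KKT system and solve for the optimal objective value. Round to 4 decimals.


Step 1: Try lambda = 0 (constraint inactive).
Stationarity: 2*1*x - 16 = 0
x* = 16/(2*1) = 8.0
Check constraint: 1*8.0 = 8.0 >= -10 -- satisfied.
Step 2: Compute optimal value.
f(x*) = 1*8.0^2 - 16*8.0 = -64.0


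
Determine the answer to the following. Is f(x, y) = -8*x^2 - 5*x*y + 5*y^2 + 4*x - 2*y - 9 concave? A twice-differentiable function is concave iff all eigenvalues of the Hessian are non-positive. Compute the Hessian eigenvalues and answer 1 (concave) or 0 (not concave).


The Hessian of f(x,y) = -8*x^2 - 5*x*y + 5*y^2 + 4*x - 2*y - 9 is:
H = [[-16, -5], [-5, 10]]
Trace = -16 + 10 = -6
Determinant = -16*10 - (-5)^2 = -185
Discriminant = (-6)^2 - 4*-185 = 776.0
Eigenvalues: lambda_1 = -16.9284, lambda_2 = 10.9284
The function is not concave.

0


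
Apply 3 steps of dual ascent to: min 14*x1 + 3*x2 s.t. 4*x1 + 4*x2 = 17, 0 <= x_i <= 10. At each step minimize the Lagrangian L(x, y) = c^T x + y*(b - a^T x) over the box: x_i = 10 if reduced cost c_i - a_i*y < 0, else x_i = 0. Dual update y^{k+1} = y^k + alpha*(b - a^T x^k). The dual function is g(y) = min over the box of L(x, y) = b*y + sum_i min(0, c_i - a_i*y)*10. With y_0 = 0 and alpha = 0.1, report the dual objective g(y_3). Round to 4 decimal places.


Dual ascent for LP: min 14*x1 + 3*x2, 4*x1 + 4*x2 = 17, 0 <= x_i <= 10
Step 1: y^k = 0.0, reduced costs: (14.0, 3.0)
  x^k = (0.0, 0.0), subgradient = b - a^T x = 17.0
  y^{k+1} = 0.0 + 0.1*17.0 = 1.7
Step 2: y^k = 1.7, reduced costs: (7.2, -3.8)
  x^k = (0.0, 10.0), subgradient = b - a^T x = -23.0
  y^{k+1} = 1.7 + 0.1*-23.0 = -0.6
Step 3: y^k = -0.6, reduced costs: (16.4, 5.4)
  x^k = (0.0, 0.0), subgradient = b - a^T x = 17.0
  y^{k+1} = -0.6 + 0.1*17.0 = 1.1
Dual objective at y_3 = 1.1: reduced costs (9.6, -1.4), box minimizer x = (0.0, 10.0)
g(y_3) = b*y + (c1 - a1*y)*x1 + (c2 - a2*y)*x2 = 17*1.1 + 9.6*0.0 + (-1.4)*10.0 = 18.7 + 0.0 - 14.0 = 4.7


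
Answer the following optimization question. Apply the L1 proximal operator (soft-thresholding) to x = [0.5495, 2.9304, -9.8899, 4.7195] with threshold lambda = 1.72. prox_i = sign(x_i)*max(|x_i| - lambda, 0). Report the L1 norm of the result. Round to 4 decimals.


Soft-thresholding with lambda = 1.72:
prox(0.5495) = sign(0.5495)*max(|0.5495| - 1.72, 0) = 0.0
prox(2.9304) = sign(2.9304)*max(|2.9304| - 1.72, 0) = 1.2104
prox(-9.8899) = sign(-9.8899)*max(|-9.8899| - 1.72, 0) = -8.1699
prox(4.7195) = sign(4.7195)*max(|4.7195| - 1.72, 0) = 2.9995
prox(x) = [0.0, 1.2104, -8.1699, 2.9995]
||prox(x)||_1 = 0.0 + 1.2104 + 8.1699 + 2.9995 = 12.3798


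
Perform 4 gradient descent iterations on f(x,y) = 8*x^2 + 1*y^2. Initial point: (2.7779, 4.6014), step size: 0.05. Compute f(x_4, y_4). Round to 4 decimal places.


Gradient descent on f(x,y) = 8*x^2 + 1*y^2.
Starting point: (2.7779, 4.6014), alpha = 0.05
Step 1: grad_x = 2*8*2.7779 = 44.4464, grad_y = 2*1*4.6014 = 9.2028
  x_1 = 2.7779 - 0.05*44.4464 = 0.5556
  y_1 = 4.6014 - 0.05*9.2028 = 4.1413
Step 2: grad_x = 2*8*0.5556 = 8.8893, grad_y = 2*1*4.1413 = 8.2825
  x_2 = 0.5556 - 0.05*8.8893 = 0.1111
  y_2 = 4.1413 - 0.05*8.2825 = 3.7271
Step 3: grad_x = 2*8*0.1111 = 1.7779, grad_y = 2*1*3.7271 = 7.4543
  x_3 = 0.1111 - 0.05*1.7779 = 0.0222
  y_3 = 3.7271 - 0.05*7.4543 = 3.3544
Step 4: grad_x = 2*8*0.0222 = 0.3556, grad_y = 2*1*3.3544 = 6.7088
  x_4 = 0.0222 - 0.05*0.3556 = 0.0044
  y_4 = 3.3544 - 0.05*6.7088 = 3.019
f(0.0044, 3.019) = 8*0.0044^2 + 1*3.019^2 = 9.1144


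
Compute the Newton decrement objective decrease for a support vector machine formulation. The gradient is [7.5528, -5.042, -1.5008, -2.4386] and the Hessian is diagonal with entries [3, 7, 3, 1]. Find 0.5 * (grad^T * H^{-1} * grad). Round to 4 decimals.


Step 1: H is diagonal, so H^(-1) * g = [2.5176, -0.7203, -0.5003, -2.4386].
Step 2: g^T H^(-1) g = sum_i g_i^2 / H_ii
  = (7.5528)^2/3 + (-5.042)^2/7 + (-1.5008)^2/3 + (-2.4386)^2/1
  = 19.0149 + 3.6317 + 0.7508 + 5.9468 = 29.3442
Step 3: Objective decrease = 0.5 * g^T H^(-1) g = 14.6721


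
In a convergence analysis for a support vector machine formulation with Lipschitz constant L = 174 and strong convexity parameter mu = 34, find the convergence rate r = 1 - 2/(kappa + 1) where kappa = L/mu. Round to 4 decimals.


Step 1: Compute the condition number.
kappa = L/mu = 174/34 = 5.1176
Step 2: Compute the convergence rate.
r = 1 - 2/(kappa + 1) = 1 - 2*mu/(L + mu) = (L - mu)/(L + mu) = 140/208 = 0.6731


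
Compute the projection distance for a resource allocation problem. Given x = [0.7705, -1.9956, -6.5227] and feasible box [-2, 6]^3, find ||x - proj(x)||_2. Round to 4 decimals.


Project each component onto [-2, 6].
clip(0.7705) = 0.7705, clip(-1.9956) = -1.9956, clip(-6.5227) = -2.0
Projection = [0.7705, -1.9956, -2.0]
Squared diffs: [0.0, 0.0, 20.4548]
Distance = sqrt(20.4548) = 4.5227


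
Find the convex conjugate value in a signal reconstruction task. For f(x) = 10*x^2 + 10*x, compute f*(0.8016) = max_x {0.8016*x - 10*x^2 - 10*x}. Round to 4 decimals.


f*(y) = sup_x {y*x - a*x^2 - b*x} = sup_x {(y-b)*x - a*x^2}
FOC: (y - b) - 2a*x = 0 => x* = (y - b)/(2a)
x* = (0.8016 - 10)/(2*10) = -0.4599
f*(0.8016) = (y-b)^2/(4a) = (0.8016 - 10)^2/(4*10)
= 84.6106/40 = 2.1153


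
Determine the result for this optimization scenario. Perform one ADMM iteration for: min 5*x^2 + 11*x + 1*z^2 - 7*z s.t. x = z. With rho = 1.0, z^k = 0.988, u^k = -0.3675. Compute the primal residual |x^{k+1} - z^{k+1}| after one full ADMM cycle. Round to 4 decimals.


ADMM iteration with rho = 1.0, z^k = 0.988, u^k = -0.3675
Step 1: x-update.
Minimize 5*x^2 + 11*x + (1.0/2)*(x - 0.988 - 0.3675)^2
FOC: (2*5 + 1.0)*x = -11 + 1.0*(0.988 + 0.3675)
x^{k+1} = -0.8768
Step 2: z-update.
Minimize 1*z^2 - 7*z + (1.0/2)*(-0.8768 - z - 0.3675)^2
FOC: (2*1 + 1.0)*z = 7 + 1.0*(-0.8768 - 0.3675)
z^{k+1} = 1.9186
Step 3: u-update.
u^{k+1} = -0.3675 - 0.8768 - 1.9186 = -3.1628
Step 4: Primal residual = |-0.8768 - 1.9186| = 2.7953


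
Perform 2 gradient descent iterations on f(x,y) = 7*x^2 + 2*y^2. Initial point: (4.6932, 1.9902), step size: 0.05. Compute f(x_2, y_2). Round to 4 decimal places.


Gradient descent on f(x,y) = 7*x^2 + 2*y^2.
Starting point: (4.6932, 1.9902), alpha = 0.05
Step 1: grad_x = 2*7*4.6932 = 65.7048, grad_y = 2*2*1.9902 = 7.9608
  x_1 = 4.6932 - 0.05*65.7048 = 1.408
  y_1 = 1.9902 - 0.05*7.9608 = 1.5922
Step 2: grad_x = 2*7*1.408 = 19.7114, grad_y = 2*2*1.5922 = 6.3686
  x_2 = 1.408 - 0.05*19.7114 = 0.4224
  y_2 = 1.5922 - 0.05*6.3686 = 1.2737
f(0.4224, 1.2737) = 7*0.4224^2 + 2*1.2737^2 = 4.4936


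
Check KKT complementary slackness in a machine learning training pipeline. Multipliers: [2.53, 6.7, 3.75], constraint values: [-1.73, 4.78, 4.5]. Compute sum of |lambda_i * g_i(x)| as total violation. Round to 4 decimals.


KKT complementary slackness check:
lambda_1 * g_1 = 2.53 * -1.73 = -4.3769
lambda_2 * g_2 = 6.7 * 4.78 = 32.026
lambda_3 * g_3 = 3.75 * 4.5 = 16.875
Total violation = 4.3769 + 32.026 + 16.875 = 53.2779


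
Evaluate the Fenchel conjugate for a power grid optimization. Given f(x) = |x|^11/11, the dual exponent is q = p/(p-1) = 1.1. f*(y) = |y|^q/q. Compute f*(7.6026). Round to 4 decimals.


The conjugate exponent q satisfies 1/p + 1/q = 1.
p = 11, so q = 11/(11 - 1) = 1.1
|y|^q = 7.6026^1.1 = 9.3123
f*(7.6026) = 9.3123 / 1.1 = 8.4658


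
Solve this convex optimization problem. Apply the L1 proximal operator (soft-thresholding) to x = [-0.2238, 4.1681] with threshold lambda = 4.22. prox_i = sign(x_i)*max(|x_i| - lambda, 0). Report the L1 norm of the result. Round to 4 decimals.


Soft-thresholding with lambda = 4.22:
prox(-0.2238) = sign(-0.2238)*max(|-0.2238| - 4.22, 0) = 0.0
prox(4.1681) = sign(4.1681)*max(|4.1681| - 4.22, 0) = 0.0
prox(x) = [0.0, 0.0]
||prox(x)||_1 = 0.0 + 0.0 = 0.0


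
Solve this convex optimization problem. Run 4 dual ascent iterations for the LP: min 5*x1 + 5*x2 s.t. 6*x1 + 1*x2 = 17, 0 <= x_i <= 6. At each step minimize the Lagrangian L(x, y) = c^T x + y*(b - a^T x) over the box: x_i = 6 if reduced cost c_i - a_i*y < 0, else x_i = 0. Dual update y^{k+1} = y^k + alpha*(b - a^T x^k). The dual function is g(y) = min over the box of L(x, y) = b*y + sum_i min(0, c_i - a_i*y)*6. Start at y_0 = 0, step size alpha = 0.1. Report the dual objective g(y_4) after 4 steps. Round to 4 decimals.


Dual ascent for LP: min 5*x1 + 5*x2, 6*x1 + 1*x2 = 17, 0 <= x_i <= 6
Step 1: y^k = 0.0, reduced costs: (5.0, 5.0)
  x^k = (0.0, 0.0), subgradient = b - a^T x = 17.0
  y^{k+1} = 0.0 + 0.1*17.0 = 1.7
Step 2: y^k = 1.7, reduced costs: (-5.2, 3.3)
  x^k = (6.0, 0.0), subgradient = b - a^T x = -19.0
  y^{k+1} = 1.7 + 0.1*-19.0 = -0.2
Step 3: y^k = -0.2, reduced costs: (6.2, 5.2)
  x^k = (0.0, 0.0), subgradient = b - a^T x = 17.0
  y^{k+1} = -0.2 + 0.1*17.0 = 1.5
Step 4: y^k = 1.5, reduced costs: (-4.0, 3.5)
  x^k = (6.0, 0.0), subgradient = b - a^T x = -19.0
  y^{k+1} = 1.5 + 0.1*-19.0 = -0.4
Dual objective at y_4 = -0.4: reduced costs (7.4, 5.4), box minimizer x = (0.0, 0.0)
g(y_4) = b*y + (c1 - a1*y)*x1 + (c2 - a2*y)*x2 = 17*(-0.4) + 7.4*0.0 + 5.4*0.0 = -6.8 + 0.0 + 0.0 = -6.8


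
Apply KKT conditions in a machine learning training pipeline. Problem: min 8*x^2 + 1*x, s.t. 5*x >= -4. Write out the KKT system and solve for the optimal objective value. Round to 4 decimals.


Step 1: Try lambda = 0 (constraint inactive).
Stationarity: 2*8*x + 1 = 0
x* = -1/(2*8) = -0.0625
Check constraint: 5*-0.0625 = -0.3125 >= -4 -- satisfied.
Step 2: Compute optimal value.
f(x*) = 8*(-0.0625)^2 + 1*(-0.0625) = -0.0313


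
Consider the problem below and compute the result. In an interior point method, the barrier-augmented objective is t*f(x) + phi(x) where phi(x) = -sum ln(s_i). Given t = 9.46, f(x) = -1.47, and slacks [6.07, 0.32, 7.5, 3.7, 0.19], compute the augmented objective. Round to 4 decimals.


Step 1: Compute log-barrier.
ln values: [1.8034, -1.1394, 2.0149, 1.3083, -1.6607]
phi = -(1.8034 - 1.1394 + 2.0149 + 1.3083 - 1.6607) = -2.3264
Step 2: Compute augmented objective.
t*f(x) = 9.46*-1.47 = -13.9062
Total = -13.9062 - 2.3264 = -16.2326


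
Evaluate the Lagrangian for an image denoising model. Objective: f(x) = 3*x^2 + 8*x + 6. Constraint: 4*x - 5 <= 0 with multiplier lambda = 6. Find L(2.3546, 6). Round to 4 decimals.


Step 1: Evaluate f(x).
f(2.3546) = 3*2.3546^2 + 8*2.3546 + 6 = 41.4692
Step 2: Evaluate g(x).
g(2.3546) = 4*2.3546 - 5 = 4.4184
Step 3: Compute Lagrangian.
L = 41.4692 + 6*4.4184 = 67.9796


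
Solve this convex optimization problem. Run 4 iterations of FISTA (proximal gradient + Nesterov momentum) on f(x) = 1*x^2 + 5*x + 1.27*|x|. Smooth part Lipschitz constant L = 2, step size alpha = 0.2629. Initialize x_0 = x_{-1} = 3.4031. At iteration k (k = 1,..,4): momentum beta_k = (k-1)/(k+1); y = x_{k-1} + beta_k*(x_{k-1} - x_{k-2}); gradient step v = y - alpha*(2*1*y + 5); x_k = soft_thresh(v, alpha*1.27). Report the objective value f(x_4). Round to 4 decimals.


FISTA on f(x) = 1*x^2 + 5*x + 1.27*|x|
L = 2, alpha = 0.2629
Iteration 1: beta = 0.0, y = 3.4031 + 0.0*(3.4031 - 3.4031) = 3.4031
  grad(y) = 11.8062, v = y - alpha*grad = 0.2993
  prox(v) = soft_thresh(0.2993, 0.3339) = 0.0
Iteration 2: beta = 0.3333, y = 0.0 + 0.3333*(0.0 - 3.4031) = -1.1344
  grad(y) = 2.7313, v = y - alpha*grad = -1.8524
  prox(v) = soft_thresh(-1.8524, 0.3339) = -1.5185
Iteration 3: beta = 0.5, y = -1.5185 + 0.5*(-1.5185 - 0.0) = -2.2778
  grad(y) = 0.4444, v = y - alpha*grad = -2.3946
  prox(v) = soft_thresh(-2.3946, 0.3339) = -2.0608
Iteration 4: beta = 0.6, y = -2.0608 + 0.6*(-2.0608 + 1.5185) = -2.3861
  grad(y) = 0.2278, v = y - alpha*grad = -2.446
  prox(v) = soft_thresh(-2.446, 0.3339) = -2.1121
f(x_4) = 1*(-2.1121)^2 + 5*(-2.1121) + 1.27*|-2.1121| = -3.4172


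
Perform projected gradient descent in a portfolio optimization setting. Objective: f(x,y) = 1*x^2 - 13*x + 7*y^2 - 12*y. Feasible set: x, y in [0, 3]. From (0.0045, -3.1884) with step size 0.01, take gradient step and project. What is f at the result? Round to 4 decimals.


Step 1: Compute gradient at (0.0045, -3.1884).
grad_x = 2*1*0.0045 - 13 = -12.991
grad_y = 2*7*-3.1884 - 12 = -56.6376
Step 2: Gradient step.
x_raw = 0.0045 - 0.01*-12.991 = 0.1344
y_raw = -3.1884 - 0.01*-56.6376 = -2.622
Step 3: Project onto [0, 3].
x_proj = clip(0.1344) = 0.1344
y_proj = clip(-2.622) = 0.0
Step 4: Evaluate f.
f(0.1344, 0.0) = -1.7293


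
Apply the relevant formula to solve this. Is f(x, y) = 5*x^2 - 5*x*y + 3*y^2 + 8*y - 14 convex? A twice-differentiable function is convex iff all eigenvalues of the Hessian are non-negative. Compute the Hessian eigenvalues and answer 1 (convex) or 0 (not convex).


The Hessian of f(x,y) = 5*x^2 - 5*x*y + 3*y^2 + 8*y - 14 is:
H = [[10, -5], [-5, 6]]
Trace = 10 + 6 = 16
Determinant = 10*6 - (-5)^2 = 35
Discriminant = (16)^2 - 4*35 = 116.0
Eigenvalues: lambda_1 = 2.6148, lambda_2 = 13.3852
The function is convex.

1


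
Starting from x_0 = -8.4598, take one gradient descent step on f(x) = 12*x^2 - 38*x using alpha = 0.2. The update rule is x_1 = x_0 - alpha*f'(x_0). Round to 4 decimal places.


We compute the gradient at x_0 and apply the update.
f'(x) = 24*x - 38
f'(-8.4598) = 24*-8.4598 - 38 = -241.0352
x_1 = -8.4598 - 0.2*-241.0352 = 39.7472


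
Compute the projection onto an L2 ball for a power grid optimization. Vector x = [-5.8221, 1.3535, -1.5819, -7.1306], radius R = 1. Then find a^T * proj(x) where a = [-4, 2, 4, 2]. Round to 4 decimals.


Step 1: Compute ||x|| (intermediates to 6 decimals).
||x|| = sqrt((-5.8221)^2 + 1.3535^2 + (-1.5819)^2 + (-7.1306)^2) = 9.438044
Step 2: Project.
Since ||x|| > R, scale = R/||x|| = 1/9.438044 = 0.105954, proj(x) = scale * x
proj(x) = [-0.616875, 0.143409, -0.167609, -0.755516]
Step 3: Dot product.
a^T * proj(x) = -4*(-0.616875) + 2*0.143409 + 4*(-0.167609) + 2*(-0.755516) = 0.5729


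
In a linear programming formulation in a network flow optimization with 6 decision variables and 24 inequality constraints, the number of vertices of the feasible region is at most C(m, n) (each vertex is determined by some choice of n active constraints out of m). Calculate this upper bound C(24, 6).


Each vertex corresponds to some choice of n active constraints out of m, so the number of vertices is at most C(m, n) = m! / (n!(m-n)!).
m = 24, n = 6
Numerator: 24 * 23 * 22 * 21 * 20 * 19
Denominator: 6! = 720
C(24, 6) = 134596


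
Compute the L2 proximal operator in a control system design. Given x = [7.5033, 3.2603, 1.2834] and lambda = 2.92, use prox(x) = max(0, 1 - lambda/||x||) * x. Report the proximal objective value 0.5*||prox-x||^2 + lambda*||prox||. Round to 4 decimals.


Step 1: Compute ||x||.
||x|| = 8.2811
Step 2: Compute scaling factor.
scale = max(0, 1 - 2.92/8.2811) = 0.6474
Step 3: prox(x) = [4.8576, 2.1107, 0.8309]
||prox(x)|| = 5.3611
Step 4: Proximal objective.
0.5*||prox-x||^2 = 4.2632
lambda*||prox|| = 15.6544
Total = 19.9175


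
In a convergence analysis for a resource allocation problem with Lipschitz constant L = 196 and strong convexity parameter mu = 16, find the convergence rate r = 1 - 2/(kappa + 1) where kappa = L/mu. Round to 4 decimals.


Step 1: Compute the condition number.
kappa = L/mu = 196/16 = 12.25
Step 2: Compute the convergence rate.
r = 1 - 2/(kappa + 1) = 1 - 2*mu/(L + mu) = (L - mu)/(L + mu) = 180/212 = 0.8491


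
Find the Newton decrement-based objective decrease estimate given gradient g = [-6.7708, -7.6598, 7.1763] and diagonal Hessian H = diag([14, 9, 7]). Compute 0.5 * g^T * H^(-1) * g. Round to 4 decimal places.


Step 1: H is diagonal, so H^(-1) * g = [-0.4836, -0.8511, 1.0252].
Step 2: g^T H^(-1) g = sum_i g_i^2 / H_ii
  = (-6.7708)^2/14 + (-7.6598)^2/9 + (7.1763)^2/7
  = 3.2746 + 6.5192 + 7.357 = 17.1508
Step 3: Objective decrease = 0.5 * g^T H^(-1) g = 8.5754


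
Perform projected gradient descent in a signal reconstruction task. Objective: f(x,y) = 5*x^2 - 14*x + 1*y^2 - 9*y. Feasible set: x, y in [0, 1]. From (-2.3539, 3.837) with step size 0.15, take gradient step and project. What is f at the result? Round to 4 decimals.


Step 1: Compute gradient at (-2.3539, 3.837).
grad_x = 2*5*-2.3539 - 14 = -37.539
grad_y = 2*1*3.837 - 9 = -1.326
Step 2: Gradient step.
x_raw = -2.3539 - 0.15*-37.539 = 3.277
y_raw = 3.837 - 0.15*-1.326 = 4.0359
Step 3: Project onto [0, 1].
x_proj = clip(3.277) = 1.0
y_proj = clip(4.0359) = 1.0
Step 4: Evaluate f.
f(1.0, 1.0) = -17.0


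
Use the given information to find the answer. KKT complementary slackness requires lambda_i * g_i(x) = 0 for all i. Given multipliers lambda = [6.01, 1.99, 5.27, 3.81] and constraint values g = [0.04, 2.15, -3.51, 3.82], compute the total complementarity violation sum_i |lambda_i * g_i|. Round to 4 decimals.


KKT complementary slackness check:
lambda_1 * g_1 = 6.01 * 0.04 = 0.2404
lambda_2 * g_2 = 1.99 * 2.15 = 4.2785
lambda_3 * g_3 = 5.27 * -3.51 = -18.4977
lambda_4 * g_4 = 3.81 * 3.82 = 14.5542
Total violation = 0.2404 + 4.2785 + 18.4977 + 14.5542 = 37.5708


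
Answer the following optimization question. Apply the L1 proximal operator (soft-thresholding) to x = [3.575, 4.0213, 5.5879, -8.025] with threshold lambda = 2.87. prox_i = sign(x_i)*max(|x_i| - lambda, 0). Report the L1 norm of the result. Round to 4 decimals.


Soft-thresholding with lambda = 2.87:
prox(3.575) = sign(3.575)*max(|3.575| - 2.87, 0) = 0.705
prox(4.0213) = sign(4.0213)*max(|4.0213| - 2.87, 0) = 1.1513
prox(5.5879) = sign(5.5879)*max(|5.5879| - 2.87, 0) = 2.7179
prox(-8.025) = sign(-8.025)*max(|-8.025| - 2.87, 0) = -5.155
prox(x) = [0.705, 1.1513, 2.7179, -5.155]
||prox(x)||_1 = 0.705 + 1.1513 + 2.7179 + 5.155 = 9.7292


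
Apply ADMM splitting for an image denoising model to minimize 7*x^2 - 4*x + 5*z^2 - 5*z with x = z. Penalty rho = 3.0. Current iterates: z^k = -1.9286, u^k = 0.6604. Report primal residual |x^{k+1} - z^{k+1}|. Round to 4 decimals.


ADMM iteration with rho = 3.0, z^k = -1.9286, u^k = 0.6604
Step 1: x-update.
Minimize 7*x^2 - 4*x + (3.0/2)*(x + 1.9286 + 0.6604)^2
FOC: (2*7 + 3.0)*x = 4 + 3.0*(-1.9286 - 0.6604)
x^{k+1} = -0.2216
Step 2: z-update.
Minimize 5*z^2 - 5*z + (3.0/2)*(-0.2216 - z + 0.6604)^2
FOC: (2*5 + 3.0)*z = 5 + 3.0*(-0.2216 + 0.6604)
z^{k+1} = 0.4859
Step 3: u-update.
u^{k+1} = 0.6604 - 0.2216 - 0.4859 = -0.0471
Step 4: Primal residual = |-0.2216 - 0.4859| = 0.7075


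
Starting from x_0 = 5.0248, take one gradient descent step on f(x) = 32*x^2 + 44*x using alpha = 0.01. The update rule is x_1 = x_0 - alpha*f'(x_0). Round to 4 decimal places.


We compute the gradient at x_0 and apply the update.
f'(x) = 64*x + 44
f'(5.0248) = 64*5.0248 + 44 = 365.5872
x_1 = 5.0248 - 0.01*365.5872 = 1.3689


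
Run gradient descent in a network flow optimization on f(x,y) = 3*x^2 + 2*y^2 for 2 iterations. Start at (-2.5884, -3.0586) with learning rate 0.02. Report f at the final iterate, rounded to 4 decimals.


Gradient descent on f(x,y) = 3*x^2 + 2*y^2.
Starting point: (-2.5884, -3.0586), alpha = 0.02
Step 1: grad_x = 2*3*-2.5884 = -15.5304, grad_y = 2*2*-3.0586 = -12.2344
  x_1 = -2.5884 - 0.02*-15.5304 = -2.2778
  y_1 = -3.0586 - 0.02*-12.2344 = -2.8139
Step 2: grad_x = 2*3*-2.2778 = -13.6668, grad_y = 2*2*-2.8139 = -11.2556
  x_2 = -2.2778 - 0.02*-13.6668 = -2.0045
  y_2 = -2.8139 - 0.02*-11.2556 = -2.5888
f(-2.0045, -2.5888) = 3*(-2.0045)^2 + 2*(-2.5888)^2 = 25.4573


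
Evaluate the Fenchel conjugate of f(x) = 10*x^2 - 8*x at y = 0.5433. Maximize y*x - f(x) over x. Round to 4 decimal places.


f*(y) = sup_x {y*x - a*x^2 - b*x} = sup_x {(y-b)*x - a*x^2}
FOC: (y - b) - 2a*x = 0 => x* = (y - b)/(2a)
x* = (0.5433 + 8)/(2*10) = 0.4272
f*(0.5433) = (y-b)^2/(4a) = (0.5433 + 8)^2/(4*10)
= 72.988/40 = 1.8247


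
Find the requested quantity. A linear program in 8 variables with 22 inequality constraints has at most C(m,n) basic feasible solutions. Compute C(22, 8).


Each vertex corresponds to some choice of n active constraints out of m, so the number of vertices is at most C(m, n) = m! / (n!(m-n)!).
m = 22, n = 8
Numerator: 22 * 21 * 20 * 19 * 18 * 17 * 16 * 15
Denominator: 8! = 40320
C(22, 8) = 319770


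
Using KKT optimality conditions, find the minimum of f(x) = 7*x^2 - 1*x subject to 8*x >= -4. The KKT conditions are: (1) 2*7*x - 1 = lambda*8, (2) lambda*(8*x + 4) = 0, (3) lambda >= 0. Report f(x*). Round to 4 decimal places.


Step 1: Try lambda = 0 (constraint inactive).
Stationarity: 2*7*x - 1 = 0
x* = 1/(2*7) = 1/14 = 0.0714 (rounded; the exact value 1/14 is used below)
Check constraint: 8*0.0714 = 0.5712 >= -4 -- satisfied.
Step 2: Compute optimal value.
f(x*) = 7*(1/14)^2 - 1*(1/14) = -0.0357


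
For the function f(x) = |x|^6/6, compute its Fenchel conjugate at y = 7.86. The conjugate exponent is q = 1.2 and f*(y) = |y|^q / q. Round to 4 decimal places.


The conjugate exponent q satisfies 1/p + 1/q = 1.
p = 6, so q = 6/(6 - 1) = 1.2
|y|^q = 7.86^1.2 = 11.8715
f*(7.86) = 11.8715 / 1.2 = 9.8929
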